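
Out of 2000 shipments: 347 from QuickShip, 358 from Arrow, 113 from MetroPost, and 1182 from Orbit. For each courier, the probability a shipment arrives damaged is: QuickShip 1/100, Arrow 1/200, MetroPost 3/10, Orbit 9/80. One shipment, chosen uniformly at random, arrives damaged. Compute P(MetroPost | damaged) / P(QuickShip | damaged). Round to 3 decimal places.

Unnormalized posteriors (prior × likelihood):
  QuickShip: 0.1735 × 0.01 = 0.001735
  Arrow: 0.179 × 0.005 = 0.000895
  MetroPost: 0.0565 × 0.3 = 0.01695
  Orbit: 0.591 × 0.1125 = 0.0664875
Total = 0.0860675.
The ratio is 0.01695 / 0.001735 (the normalizer cancels) = 9.769.

9.769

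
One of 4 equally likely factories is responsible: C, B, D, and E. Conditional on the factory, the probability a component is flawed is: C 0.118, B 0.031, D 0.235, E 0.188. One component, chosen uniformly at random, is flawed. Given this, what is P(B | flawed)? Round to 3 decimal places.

0.054

Since the prior is uniform, the posterior is proportional to the likelihood:
  C: 0.118
  B: 0.031
  D: 0.235
  E: 0.188
Sum = 0.572.
P(B | evidence) = 0.031 / 0.572 ≈ 0.054.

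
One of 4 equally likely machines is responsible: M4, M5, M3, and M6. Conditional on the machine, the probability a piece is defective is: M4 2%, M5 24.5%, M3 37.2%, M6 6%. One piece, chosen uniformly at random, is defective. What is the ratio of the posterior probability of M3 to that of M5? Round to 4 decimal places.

Since the prior is uniform, the posterior is proportional to the likelihood:
  M4: 0.02
  M5: 0.245
  M3: 0.372
  M6: 0.06
Total = 0.697.
The ratio is 0.372 / 0.245 (the normalizer cancels) = 1.5184.

1.5184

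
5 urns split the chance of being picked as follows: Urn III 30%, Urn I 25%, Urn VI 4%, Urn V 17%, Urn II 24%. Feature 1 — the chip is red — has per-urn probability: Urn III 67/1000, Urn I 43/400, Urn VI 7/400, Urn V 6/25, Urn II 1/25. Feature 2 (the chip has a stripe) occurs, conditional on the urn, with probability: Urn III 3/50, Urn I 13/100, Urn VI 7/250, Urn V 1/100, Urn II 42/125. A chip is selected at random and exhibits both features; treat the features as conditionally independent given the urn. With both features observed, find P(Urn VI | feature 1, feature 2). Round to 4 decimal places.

0.0023

Compute prior × likelihood for every hypothesis:
  Urn III: 0.3 × 0.067 × 0.06 = 0.001206
  Urn I: 0.25 × 0.1075 × 0.13 = 0.00349375
  Urn VI: 0.04 × 0.0175 × 0.028 = 0.0000196
  Urn V: 0.17 × 0.24 × 0.01 = 0.000408
  Urn II: 0.24 × 0.04 × 0.336 = 0.0032256
Sum = 0.00835295.
P(Urn VI | evidence) = 0.0000196 / 0.00835295 ≈ 0.0023.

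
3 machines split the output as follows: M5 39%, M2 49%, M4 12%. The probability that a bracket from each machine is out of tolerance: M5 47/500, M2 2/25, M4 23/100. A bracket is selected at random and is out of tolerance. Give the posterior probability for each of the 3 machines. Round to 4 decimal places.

M5 0.3543, M2 0.3789, M4 0.2668

Compute prior × likelihood for every hypothesis:
  M5: 0.39 × 0.094 = 0.03666
  M2: 0.49 × 0.08 = 0.0392
  M4: 0.12 × 0.23 = 0.0276
Sum = 0.10346.
P(M5 | oversize) = 0.03666/0.10346 ≈ 0.3543
P(M2 | oversize) = 0.0392/0.10346 ≈ 0.3789
P(M4 | oversize) = 0.0276/0.10346 ≈ 0.2668
(Check: 0.3543+0.3789+0.2668 = 1.0000.)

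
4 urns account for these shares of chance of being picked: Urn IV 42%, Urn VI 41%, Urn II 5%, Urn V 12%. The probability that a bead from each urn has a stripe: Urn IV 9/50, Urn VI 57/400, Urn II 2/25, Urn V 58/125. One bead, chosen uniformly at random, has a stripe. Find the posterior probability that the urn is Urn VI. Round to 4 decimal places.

Compute prior × likelihood for every hypothesis:
  Urn IV: 0.42 × 0.18 = 0.0756
  Urn VI: 0.41 × 0.1425 = 0.058425
  Urn II: 0.05 × 0.08 = 0.004
  Urn V: 0.12 × 0.464 = 0.05568
Normalizing constant = 0.193705.
P(Urn VI | evidence) = 0.058425 / 0.193705 ≈ 0.3016.

0.3016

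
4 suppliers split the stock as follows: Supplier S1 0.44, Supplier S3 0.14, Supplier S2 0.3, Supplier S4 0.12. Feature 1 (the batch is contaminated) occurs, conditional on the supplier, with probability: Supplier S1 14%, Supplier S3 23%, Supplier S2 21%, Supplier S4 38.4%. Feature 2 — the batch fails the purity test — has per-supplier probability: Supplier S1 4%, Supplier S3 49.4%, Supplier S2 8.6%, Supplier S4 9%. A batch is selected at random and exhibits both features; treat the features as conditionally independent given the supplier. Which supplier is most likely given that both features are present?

Supplier S3

Prior × likelihood for each hypothesis:
  Supplier S1: 0.44 × 0.14 × 0.04 = 0.002464
  Supplier S3: 0.14 × 0.23 × 0.494 = 0.0159068
  Supplier S2: 0.3 × 0.21 × 0.086 = 0.005418
  Supplier S4: 0.12 × 0.384 × 0.09 = 0.0041472
Total = 0.027936.
Largest term belongs to Supplier S3, so Supplier S3 is most probable.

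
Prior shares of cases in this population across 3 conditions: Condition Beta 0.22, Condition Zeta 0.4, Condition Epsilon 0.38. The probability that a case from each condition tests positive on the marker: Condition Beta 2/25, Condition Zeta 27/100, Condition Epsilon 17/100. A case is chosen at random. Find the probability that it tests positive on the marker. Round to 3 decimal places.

Prior × likelihood for each hypothesis:
  Condition Beta: 0.22 × 0.08 = 0.0176
  Condition Zeta: 0.4 × 0.27 = 0.108
  Condition Epsilon: 0.38 × 0.17 = 0.0646
P(marker-positive) = 0.0176 + 0.108 + 0.0646 = 0.1902 → 0.190.

0.190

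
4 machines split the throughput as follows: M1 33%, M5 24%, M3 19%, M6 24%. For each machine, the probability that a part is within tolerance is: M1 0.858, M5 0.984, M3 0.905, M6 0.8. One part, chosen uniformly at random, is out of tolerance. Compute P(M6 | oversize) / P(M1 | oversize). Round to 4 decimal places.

1.0243

Taking complements, P(oversize | each) = M1 0.142, M5 0.016, M3 0.095, M6 0.2.
Compute prior × likelihood for every hypothesis:
  M1: 0.33 × 0.142 = 0.04686
  M5: 0.24 × 0.016 = 0.00384
  M3: 0.19 × 0.095 = 0.01805
  M6: 0.24 × 0.2 = 0.048
Sum = 0.11675.
The ratio is 0.048 / 0.04686 (the normalizer cancels) = 1.0243.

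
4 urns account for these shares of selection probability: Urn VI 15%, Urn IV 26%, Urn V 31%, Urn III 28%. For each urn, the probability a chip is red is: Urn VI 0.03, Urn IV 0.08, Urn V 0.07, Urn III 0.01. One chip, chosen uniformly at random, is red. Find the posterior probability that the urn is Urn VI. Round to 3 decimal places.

0.090

Compute prior × likelihood for every hypothesis:
  Urn VI: 0.15 × 0.03 = 0.0045
  Urn IV: 0.26 × 0.08 = 0.0208
  Urn V: 0.31 × 0.07 = 0.0217
  Urn III: 0.28 × 0.01 = 0.0028
Normalizing constant = 0.0498.
P(Urn VI | evidence) = 0.0045 / 0.0498 ≈ 0.090.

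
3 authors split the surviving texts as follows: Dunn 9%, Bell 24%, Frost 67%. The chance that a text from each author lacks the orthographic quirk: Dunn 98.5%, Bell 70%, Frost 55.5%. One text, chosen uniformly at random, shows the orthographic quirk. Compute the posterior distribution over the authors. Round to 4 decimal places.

Dunn 0.0036, Bell 0.1938, Frost 0.8026

Taking complements, P(quirk | each) = Dunn 0.015, Bell 0.3, Frost 0.445.
Unnormalized posteriors (prior × likelihood):
  Dunn: 0.09 × 0.015 = 0.00135
  Bell: 0.24 × 0.3 = 0.072
  Frost: 0.67 × 0.445 = 0.29815
Total = 0.3715.
P(Dunn | quirk) = 0.00135/0.3715 ≈ 0.0036
P(Bell | quirk) = 0.072/0.3715 ≈ 0.1938
P(Frost | quirk) = 0.29815/0.3715 ≈ 0.8026
(Check: 0.0036+0.1938+0.8026 = 1.0000.)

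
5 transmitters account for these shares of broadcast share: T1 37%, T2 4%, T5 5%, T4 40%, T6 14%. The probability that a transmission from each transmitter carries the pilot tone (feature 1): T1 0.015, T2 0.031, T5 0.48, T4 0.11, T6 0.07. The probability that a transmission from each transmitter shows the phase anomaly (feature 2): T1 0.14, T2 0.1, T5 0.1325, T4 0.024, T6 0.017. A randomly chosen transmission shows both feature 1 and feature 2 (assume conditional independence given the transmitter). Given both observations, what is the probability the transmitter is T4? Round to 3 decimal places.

0.199

Unnormalized posteriors (prior × likelihood):
  T1: 0.37 × 0.015 × 0.14 = 0.000777
  T2: 0.04 × 0.031 × 0.1 = 0.000124
  T5: 0.05 × 0.48 × 0.1325 = 0.00318
  T4: 0.4 × 0.11 × 0.024 = 0.001056
  T6: 0.14 × 0.07 × 0.017 = 0.0001666
Sum = 0.0053036.
P(T4 | evidence) = 0.001056 / 0.0053036 ≈ 0.199.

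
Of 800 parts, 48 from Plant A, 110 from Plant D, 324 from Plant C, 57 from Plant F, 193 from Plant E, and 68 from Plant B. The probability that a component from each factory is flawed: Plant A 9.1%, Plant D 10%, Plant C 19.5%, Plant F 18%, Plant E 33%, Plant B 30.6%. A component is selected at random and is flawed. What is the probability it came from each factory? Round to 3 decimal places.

Compute prior × likelihood for every hypothesis:
  Plant A: 0.06 × 0.091 = 0.00546
  Plant D: 0.1375 × 0.1 = 0.01375
  Plant C: 0.405 × 0.195 = 0.078975
  Plant F: 0.07125 × 0.18 = 0.012825
  Plant E: 0.24125 × 0.33 = 0.0796125
  Plant B: 0.085 × 0.306 = 0.02601
Normalizing constant = 0.2166325.
P(Plant A | flawed) = 0.00546/0.2166325 ≈ 0.025
P(Plant D | flawed) = 0.01375/0.2166325 ≈ 0.063
P(Plant C | flawed) = 0.078975/0.2166325 ≈ 0.365
P(Plant F | flawed) = 0.012825/0.2166325 ≈ 0.059
P(Plant E | flawed) = 0.0796125/0.2166325 ≈ 0.368
P(Plant B | flawed) = 0.02601/0.2166325 ≈ 0.120
(Check: 0.025+0.063+0.365+0.059+0.368+0.120 = 1.000.)

Plant A 0.025, Plant D 0.063, Plant C 0.365, Plant F 0.059, Plant E 0.368, Plant B 0.120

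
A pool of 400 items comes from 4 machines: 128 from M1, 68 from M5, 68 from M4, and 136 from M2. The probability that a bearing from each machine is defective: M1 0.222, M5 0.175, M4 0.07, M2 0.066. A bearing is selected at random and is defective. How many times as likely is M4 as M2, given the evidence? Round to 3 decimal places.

0.530

Compute prior × likelihood for every hypothesis:
  M1: 0.32 × 0.222 = 0.07104
  M5: 0.17 × 0.175 = 0.02975
  M4: 0.17 × 0.07 = 0.0119
  M2: 0.34 × 0.066 = 0.02244
Normalizing constant = 0.13513.
The ratio is 0.0119 / 0.02244 (the normalizer cancels) = 0.530.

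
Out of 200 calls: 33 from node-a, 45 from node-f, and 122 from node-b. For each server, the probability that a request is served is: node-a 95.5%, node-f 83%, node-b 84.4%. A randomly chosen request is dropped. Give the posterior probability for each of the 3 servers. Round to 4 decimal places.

Taking complements, P(dropped | each) = node-a 0.045, node-f 0.17, node-b 0.156.
Prior × likelihood for each hypothesis:
  node-a: 0.165 × 0.045 = 0.007425
  node-f: 0.225 × 0.17 = 0.03825
  node-b: 0.61 × 0.156 = 0.09516
Sum = 0.140835.
P(node-a | dropped) = 0.007425/0.140835 ≈ 0.0527
P(node-f | dropped) = 0.03825/0.140835 ≈ 0.2716
P(node-b | dropped) = 0.09516/0.140835 ≈ 0.6757

node-a 0.0527, node-f 0.2716, node-b 0.6757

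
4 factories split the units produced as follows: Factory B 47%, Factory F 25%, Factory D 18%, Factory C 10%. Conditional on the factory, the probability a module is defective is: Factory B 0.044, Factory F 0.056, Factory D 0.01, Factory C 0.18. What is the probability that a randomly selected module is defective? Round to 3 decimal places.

Compute prior × likelihood for every hypothesis:
  Factory B: 0.47 × 0.044 = 0.02068
  Factory F: 0.25 × 0.056 = 0.014
  Factory D: 0.18 × 0.01 = 0.0018
  Factory C: 0.1 × 0.18 = 0.018
P(defective) = 0.02068 + 0.014 + 0.0018 + 0.018 = 0.05448 → 0.054.

0.054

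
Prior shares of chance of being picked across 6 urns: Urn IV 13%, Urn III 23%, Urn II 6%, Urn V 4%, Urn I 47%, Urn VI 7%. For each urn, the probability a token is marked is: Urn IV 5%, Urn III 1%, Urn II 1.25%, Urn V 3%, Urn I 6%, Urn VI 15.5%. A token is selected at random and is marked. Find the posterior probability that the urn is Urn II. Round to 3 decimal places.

0.015

Unnormalized posteriors (prior × likelihood):
  Urn IV: 0.13 × 0.05 = 0.0065
  Urn III: 0.23 × 0.01 = 0.0023
  Urn II: 0.06 × 0.0125 = 0.00075
  Urn V: 0.04 × 0.03 = 0.0012
  Urn I: 0.47 × 0.06 = 0.0282
  Urn VI: 0.07 × 0.155 = 0.01085
Total = 0.0498.
P(Urn II | evidence) = 0.00075 / 0.0498 ≈ 0.015.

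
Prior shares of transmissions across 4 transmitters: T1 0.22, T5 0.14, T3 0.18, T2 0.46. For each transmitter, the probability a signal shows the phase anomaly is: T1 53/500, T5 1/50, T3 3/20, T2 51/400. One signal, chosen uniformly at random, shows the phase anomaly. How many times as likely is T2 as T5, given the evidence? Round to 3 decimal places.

20.946

Compute prior × likelihood for every hypothesis:
  T1: 0.22 × 0.106 = 0.02332
  T5: 0.14 × 0.02 = 0.0028
  T3: 0.18 × 0.15 = 0.027
  T2: 0.46 × 0.1275 = 0.05865
Normalizing constant = 0.11177.
The ratio is 0.05865 / 0.0028 (the normalizer cancels) = 20.946.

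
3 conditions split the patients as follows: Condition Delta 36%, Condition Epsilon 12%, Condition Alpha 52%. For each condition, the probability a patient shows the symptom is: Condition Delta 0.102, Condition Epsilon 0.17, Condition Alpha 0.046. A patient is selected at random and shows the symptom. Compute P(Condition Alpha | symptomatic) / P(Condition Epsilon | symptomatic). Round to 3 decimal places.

Compute prior × likelihood for every hypothesis:
  Condition Delta: 0.36 × 0.102 = 0.03672
  Condition Epsilon: 0.12 × 0.17 = 0.0204
  Condition Alpha: 0.52 × 0.046 = 0.02392
Normalizing constant = 0.08104.
The ratio is 0.02392 / 0.0204 (the normalizer cancels) = 1.173.

1.173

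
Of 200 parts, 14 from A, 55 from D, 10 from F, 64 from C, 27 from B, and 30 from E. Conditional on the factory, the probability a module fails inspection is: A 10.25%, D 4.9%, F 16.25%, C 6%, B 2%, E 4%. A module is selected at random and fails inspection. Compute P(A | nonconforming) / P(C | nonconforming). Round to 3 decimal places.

By Bayes' rule, posterior ∝ prior × likelihood:
  A: 0.07 × 0.1025 = 0.007175
  D: 0.275 × 0.049 = 0.013475
  F: 0.05 × 0.1625 = 0.008125
  C: 0.32 × 0.06 = 0.0192
  B: 0.135 × 0.02 = 0.0027
  E: 0.15 × 0.04 = 0.006
Total = 0.056675.
The ratio is 0.007175 / 0.0192 (the normalizer cancels) = 0.374.

0.374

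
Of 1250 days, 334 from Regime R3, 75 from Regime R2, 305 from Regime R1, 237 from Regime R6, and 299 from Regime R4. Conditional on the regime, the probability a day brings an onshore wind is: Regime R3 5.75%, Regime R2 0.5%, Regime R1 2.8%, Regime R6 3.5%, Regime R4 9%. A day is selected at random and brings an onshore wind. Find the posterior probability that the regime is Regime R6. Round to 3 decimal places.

0.131

Compute prior × likelihood for every hypothesis:
  Regime R3: 0.2672 × 0.0575 = 0.015364
  Regime R2: 0.06 × 0.005 = 0.0003
  Regime R1: 0.244 × 0.028 = 0.006832
  Regime R6: 0.1896 × 0.035 = 0.006636
  Regime R4: 0.2392 × 0.09 = 0.021528
Normalizing constant = 0.05066.
P(Regime R6 | evidence) = 0.006636 / 0.05066 ≈ 0.131.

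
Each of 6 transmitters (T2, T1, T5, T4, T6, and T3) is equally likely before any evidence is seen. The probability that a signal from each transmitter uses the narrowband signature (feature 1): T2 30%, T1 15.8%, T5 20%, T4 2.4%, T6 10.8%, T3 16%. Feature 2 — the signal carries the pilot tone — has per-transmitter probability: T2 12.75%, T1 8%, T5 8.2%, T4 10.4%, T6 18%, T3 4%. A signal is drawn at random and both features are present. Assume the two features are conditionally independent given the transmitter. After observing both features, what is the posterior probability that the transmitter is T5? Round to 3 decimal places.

With a uniform prior (1/6 each), posterior ∝ likelihood:
  T2: 0.3 × 0.1275 = 0.03825
  T1: 0.158 × 0.08 = 0.01264
  T5: 0.2 × 0.082 = 0.0164
  T4: 0.024 × 0.104 = 0.002496
  T6: 0.108 × 0.18 = 0.01944
  T3: 0.16 × 0.04 = 0.0064
Normalizing constant = 0.095626.
P(T5 | evidence) = 0.0164 / 0.095626 ≈ 0.172.

0.172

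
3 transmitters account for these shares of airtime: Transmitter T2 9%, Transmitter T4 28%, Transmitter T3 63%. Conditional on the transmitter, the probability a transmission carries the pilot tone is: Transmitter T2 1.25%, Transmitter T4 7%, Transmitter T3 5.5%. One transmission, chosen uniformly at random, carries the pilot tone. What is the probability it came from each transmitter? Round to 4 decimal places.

Transmitter T2 0.0203, Transmitter T4 0.3540, Transmitter T3 0.6257

By Bayes' rule, posterior ∝ prior × likelihood:
  Transmitter T2: 0.09 × 0.0125 = 0.001125
  Transmitter T4: 0.28 × 0.07 = 0.0196
  Transmitter T3: 0.63 × 0.055 = 0.03465
Total = 0.055375.
P(Transmitter T2 | pilot) = 0.001125/0.055375 ≈ 0.0203
P(Transmitter T4 | pilot) = 0.0196/0.055375 ≈ 0.3540
P(Transmitter T3 | pilot) = 0.03465/0.055375 ≈ 0.6257
(Check: 0.0203+0.3540+0.6257 = 1.0000.)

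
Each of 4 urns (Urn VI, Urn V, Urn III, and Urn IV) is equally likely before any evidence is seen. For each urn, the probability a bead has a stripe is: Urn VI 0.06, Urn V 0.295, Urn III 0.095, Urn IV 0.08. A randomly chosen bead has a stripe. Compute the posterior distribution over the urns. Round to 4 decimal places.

With a uniform prior (1/4 each), posterior ∝ likelihood:
  Urn VI: 0.06
  Urn V: 0.295
  Urn III: 0.095
  Urn IV: 0.08
Sum = 0.53.
P(Urn VI | striped) = 0.06/0.53 ≈ 0.1132
P(Urn V | striped) = 0.295/0.53 ≈ 0.5566
P(Urn III | striped) = 0.095/0.53 ≈ 0.1792
P(Urn IV | striped) = 0.08/0.53 ≈ 0.1509

Urn VI 0.1132, Urn V 0.5566, Urn III 0.1792, Urn IV 0.1509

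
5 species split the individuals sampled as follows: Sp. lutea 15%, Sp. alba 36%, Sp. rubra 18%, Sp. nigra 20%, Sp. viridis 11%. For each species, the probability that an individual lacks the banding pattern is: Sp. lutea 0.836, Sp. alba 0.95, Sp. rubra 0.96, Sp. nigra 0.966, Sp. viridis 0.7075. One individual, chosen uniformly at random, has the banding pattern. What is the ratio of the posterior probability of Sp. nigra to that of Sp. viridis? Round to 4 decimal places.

0.2113

Taking complements, P(banded | each) = Sp. lutea 0.164, Sp. alba 0.05, Sp. rubra 0.04, Sp. nigra 0.034, Sp. viridis 0.2925.
Prior × likelihood for each hypothesis:
  Sp. lutea: 0.15 × 0.164 = 0.0246
  Sp. alba: 0.36 × 0.05 = 0.018
  Sp. rubra: 0.18 × 0.04 = 0.0072
  Sp. nigra: 0.2 × 0.034 = 0.0068
  Sp. viridis: 0.11 × 0.2925 = 0.032175
Sum = 0.088775.
The ratio is 0.0068 / 0.032175 (the normalizer cancels) = 0.2113.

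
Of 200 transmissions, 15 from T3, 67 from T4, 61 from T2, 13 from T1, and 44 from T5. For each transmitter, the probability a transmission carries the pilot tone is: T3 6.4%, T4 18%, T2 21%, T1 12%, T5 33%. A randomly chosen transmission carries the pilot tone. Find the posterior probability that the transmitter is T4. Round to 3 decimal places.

Prior × likelihood for each hypothesis:
  T3: 0.075 × 0.064 = 0.0048
  T4: 0.335 × 0.18 = 0.0603
  T2: 0.305 × 0.21 = 0.06405
  T1: 0.065 × 0.12 = 0.0078
  T5: 0.22 × 0.33 = 0.0726
Sum = 0.20955.
P(T4 | evidence) = 0.0603 / 0.20955 ≈ 0.288.

0.288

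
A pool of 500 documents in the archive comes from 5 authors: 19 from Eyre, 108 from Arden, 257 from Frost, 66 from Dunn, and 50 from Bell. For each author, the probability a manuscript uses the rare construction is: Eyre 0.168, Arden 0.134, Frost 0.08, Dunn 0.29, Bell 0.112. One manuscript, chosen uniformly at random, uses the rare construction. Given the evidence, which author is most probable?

Frost

By Bayes' rule, posterior ∝ prior × likelihood:
  Eyre: 0.038 × 0.168 = 0.006384
  Arden: 0.216 × 0.134 = 0.028944
  Frost: 0.514 × 0.08 = 0.04112
  Dunn: 0.132 × 0.29 = 0.03828
  Bell: 0.1 × 0.112 = 0.0112
Total = 0.125928.
Largest term belongs to Frost, so Frost is most probable.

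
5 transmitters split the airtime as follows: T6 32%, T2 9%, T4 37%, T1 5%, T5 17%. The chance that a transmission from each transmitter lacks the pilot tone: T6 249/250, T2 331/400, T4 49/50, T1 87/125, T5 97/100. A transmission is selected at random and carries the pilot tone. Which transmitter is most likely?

Taking complements, P(pilot | each) = T6 0.004, T2 0.1725, T4 0.02, T1 0.304, T5 0.03.
By Bayes' rule, posterior ∝ prior × likelihood:
  T6: 0.32 × 0.004 = 0.00128
  T2: 0.09 × 0.1725 = 0.015525
  T4: 0.37 × 0.02 = 0.0074
  T1: 0.05 × 0.304 = 0.0152
  T5: 0.17 × 0.03 = 0.0051
Normalizing constant = 0.044505.
Largest term belongs to T2, so T2 is most probable.

T2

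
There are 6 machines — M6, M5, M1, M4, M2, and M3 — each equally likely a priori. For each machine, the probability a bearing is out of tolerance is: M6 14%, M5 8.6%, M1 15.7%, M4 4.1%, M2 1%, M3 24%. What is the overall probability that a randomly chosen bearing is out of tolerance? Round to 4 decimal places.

Since the prior is uniform, the posterior is proportional to the likelihood:
  M6: 0.14
  M5: 0.086
  M1: 0.157
  M4: 0.041
  M2: 0.01
  M3: 0.24
P(oversize) = (1/6) × (0.14 + 0.086 + 0.157 + 0.041 + 0.01 + 0.24) = 0.674/6 ≈ 0.1123.

0.1123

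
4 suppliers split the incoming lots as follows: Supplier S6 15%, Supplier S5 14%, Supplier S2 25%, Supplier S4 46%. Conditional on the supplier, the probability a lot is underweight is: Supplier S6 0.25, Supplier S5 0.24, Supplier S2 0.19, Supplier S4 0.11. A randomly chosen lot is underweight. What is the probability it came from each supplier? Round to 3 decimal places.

Unnormalized posteriors (prior × likelihood):
  Supplier S6: 0.15 × 0.25 = 0.0375
  Supplier S5: 0.14 × 0.24 = 0.0336
  Supplier S2: 0.25 × 0.19 = 0.0475
  Supplier S4: 0.46 × 0.11 = 0.0506
Sum = 0.1692.
P(Supplier S6 | underweight) = 0.0375/0.1692 ≈ 0.222
P(Supplier S5 | underweight) = 0.0336/0.1692 ≈ 0.199
P(Supplier S2 | underweight) = 0.0475/0.1692 ≈ 0.281
P(Supplier S4 | underweight) = 0.0506/0.1692 ≈ 0.299
(Check: 0.222+0.199+0.281+0.299 = 1.001.)

Supplier S6 0.222, Supplier S5 0.199, Supplier S2 0.281, Supplier S4 0.299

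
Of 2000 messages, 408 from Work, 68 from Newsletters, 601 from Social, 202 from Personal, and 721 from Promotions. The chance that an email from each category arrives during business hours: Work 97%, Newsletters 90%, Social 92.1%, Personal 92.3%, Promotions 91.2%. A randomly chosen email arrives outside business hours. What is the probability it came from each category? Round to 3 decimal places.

Taking complements, P(off-hours | each) = Work 0.03, Newsletters 0.1, Social 0.079, Personal 0.077, Promotions 0.088.
Prior × likelihood for each hypothesis:
  Work: 0.204 × 0.03 = 0.00612
  Newsletters: 0.034 × 0.1 = 0.0034
  Social: 0.3005 × 0.079 = 0.0237395
  Personal: 0.101 × 0.077 = 0.007777
  Promotions: 0.3605 × 0.088 = 0.031724
Sum = 0.0727605.
P(Work | off-hours) = 0.00612/0.0727605 ≈ 0.084
P(Newsletters | off-hours) = 0.0034/0.0727605 ≈ 0.047
P(Social | off-hours) = 0.0237395/0.0727605 ≈ 0.326
P(Personal | off-hours) = 0.007777/0.0727605 ≈ 0.107
P(Promotions | off-hours) = 0.031724/0.0727605 ≈ 0.436
(Check: 0.084+0.047+0.326+0.107+0.436 = 1.000.)

Work 0.084, Newsletters 0.047, Social 0.326, Personal 0.107, Promotions 0.436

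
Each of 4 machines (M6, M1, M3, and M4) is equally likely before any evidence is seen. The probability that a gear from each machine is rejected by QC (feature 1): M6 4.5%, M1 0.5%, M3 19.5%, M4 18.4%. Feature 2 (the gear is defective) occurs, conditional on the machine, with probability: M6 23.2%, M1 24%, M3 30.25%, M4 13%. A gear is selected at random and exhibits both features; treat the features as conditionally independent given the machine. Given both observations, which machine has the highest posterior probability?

M3

Since the prior is uniform, the posterior is proportional to the likelihood:
  M6: 0.045 × 0.232 = 0.01044
  M1: 0.005 × 0.24 = 0.0012
  M3: 0.195 × 0.3025 = 0.0589875
  M4: 0.184 × 0.13 = 0.02392
Sum = 0.0945475.
Largest term belongs to M3, so M3 is most probable.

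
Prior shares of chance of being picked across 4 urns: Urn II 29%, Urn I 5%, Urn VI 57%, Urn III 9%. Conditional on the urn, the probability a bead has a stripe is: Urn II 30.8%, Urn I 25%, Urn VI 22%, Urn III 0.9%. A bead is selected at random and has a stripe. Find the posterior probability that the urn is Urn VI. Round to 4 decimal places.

0.5499

Compute prior × likelihood for every hypothesis:
  Urn II: 0.29 × 0.308 = 0.08932
  Urn I: 0.05 × 0.25 = 0.0125
  Urn VI: 0.57 × 0.22 = 0.1254
  Urn III: 0.09 × 0.009 = 0.00081
Sum = 0.22803.
P(Urn VI | evidence) = 0.1254 / 0.22803 ≈ 0.5499.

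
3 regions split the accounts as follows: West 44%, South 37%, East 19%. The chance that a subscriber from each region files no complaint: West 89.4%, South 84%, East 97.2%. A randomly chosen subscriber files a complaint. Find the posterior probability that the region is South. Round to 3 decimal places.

0.533

Taking complements, P(complaint | each) = West 0.106, South 0.16, East 0.028.
Prior × likelihood for each hypothesis:
  West: 0.44 × 0.106 = 0.04664
  South: 0.37 × 0.16 = 0.0592
  East: 0.19 × 0.028 = 0.00532
Normalizing constant = 0.11116.
P(South | evidence) = 0.0592 / 0.11116 ≈ 0.533.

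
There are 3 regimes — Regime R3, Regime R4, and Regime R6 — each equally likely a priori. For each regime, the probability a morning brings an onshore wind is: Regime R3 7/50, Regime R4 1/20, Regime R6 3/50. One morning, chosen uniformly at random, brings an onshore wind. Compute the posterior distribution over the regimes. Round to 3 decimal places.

Since the prior is uniform, the posterior is proportional to the likelihood:
  Regime R3: 0.14
  Regime R4: 0.05
  Regime R6: 0.06
Normalizing constant = 0.25.
P(Regime R3 | onshore) = 0.14/0.25 ≈ 0.560
P(Regime R4 | onshore) = 0.05/0.25 ≈ 0.200
P(Regime R6 | onshore) = 0.06/0.25 ≈ 0.240

Regime R3 0.560, Regime R4 0.200, Regime R6 0.240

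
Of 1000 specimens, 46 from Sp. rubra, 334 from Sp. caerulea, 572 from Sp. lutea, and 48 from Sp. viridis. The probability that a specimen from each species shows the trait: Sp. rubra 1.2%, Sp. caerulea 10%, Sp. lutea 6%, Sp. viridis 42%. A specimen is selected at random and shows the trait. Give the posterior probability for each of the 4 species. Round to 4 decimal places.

Prior × likelihood for each hypothesis:
  Sp. rubra: 0.046 × 0.012 = 0.000552
  Sp. caerulea: 0.334 × 0.1 = 0.0334
  Sp. lutea: 0.572 × 0.06 = 0.03432
  Sp. viridis: 0.048 × 0.42 = 0.02016
Total = 0.088432.
P(Sp. rubra | trait) = 0.000552/0.088432 ≈ 0.0062
P(Sp. caerulea | trait) = 0.0334/0.088432 ≈ 0.3777
P(Sp. lutea | trait) = 0.03432/0.088432 ≈ 0.3881
P(Sp. viridis | trait) = 0.02016/0.088432 ≈ 0.2280
(Check: 0.0062+0.3777+0.3881+0.2280 = 1.0000.)

Sp. rubra 0.0062, Sp. caerulea 0.3777, Sp. lutea 0.3881, Sp. viridis 0.2280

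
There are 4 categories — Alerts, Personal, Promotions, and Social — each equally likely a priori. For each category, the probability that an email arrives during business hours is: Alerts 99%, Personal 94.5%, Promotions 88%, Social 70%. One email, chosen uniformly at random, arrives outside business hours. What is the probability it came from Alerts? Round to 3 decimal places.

0.021

Taking complements, P(off-hours | each) = Alerts 0.01, Personal 0.055, Promotions 0.12, Social 0.3.
With a uniform prior (1/4 each), posterior ∝ likelihood:
  Alerts: 0.01
  Personal: 0.055
  Promotions: 0.12
  Social: 0.3
Total = 0.485.
P(Alerts | evidence) = 0.01 / 0.485 ≈ 0.021.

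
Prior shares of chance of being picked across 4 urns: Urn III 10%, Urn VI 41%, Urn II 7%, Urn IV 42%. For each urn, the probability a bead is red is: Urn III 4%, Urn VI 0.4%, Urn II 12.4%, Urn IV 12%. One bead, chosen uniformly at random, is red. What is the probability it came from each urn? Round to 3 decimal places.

By Bayes' rule, posterior ∝ prior × likelihood:
  Urn III: 0.1 × 0.04 = 0.004
  Urn VI: 0.41 × 0.004 = 0.00164
  Urn II: 0.07 × 0.124 = 0.00868
  Urn IV: 0.42 × 0.12 = 0.0504
Sum = 0.06472.
P(Urn III | red) = 0.004/0.06472 ≈ 0.062
P(Urn VI | red) = 0.00164/0.06472 ≈ 0.025
P(Urn II | red) = 0.00868/0.06472 ≈ 0.134
P(Urn IV | red) = 0.0504/0.06472 ≈ 0.779

Urn III 0.062, Urn VI 0.025, Urn II 0.134, Urn IV 0.779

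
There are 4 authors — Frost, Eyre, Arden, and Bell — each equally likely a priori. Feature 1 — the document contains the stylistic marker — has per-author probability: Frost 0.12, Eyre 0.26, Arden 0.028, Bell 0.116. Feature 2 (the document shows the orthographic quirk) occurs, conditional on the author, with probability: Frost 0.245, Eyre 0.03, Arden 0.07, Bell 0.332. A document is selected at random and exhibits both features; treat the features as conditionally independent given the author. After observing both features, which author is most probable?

Bell

With a uniform prior (1/4 each), posterior ∝ likelihood:
  Frost: 0.12 × 0.245 = 0.0294
  Eyre: 0.26 × 0.03 = 0.0078
  Arden: 0.028 × 0.07 = 0.00196
  Bell: 0.116 × 0.332 = 0.038512
Normalizing constant = 0.077672.
Largest term belongs to Bell, so Bell is most probable.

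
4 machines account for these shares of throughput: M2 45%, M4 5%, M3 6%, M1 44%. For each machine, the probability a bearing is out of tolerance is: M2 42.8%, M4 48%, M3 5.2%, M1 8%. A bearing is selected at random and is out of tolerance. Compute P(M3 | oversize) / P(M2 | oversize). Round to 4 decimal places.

Prior × likelihood for each hypothesis:
  M2: 0.45 × 0.428 = 0.1926
  M4: 0.05 × 0.48 = 0.024
  M3: 0.06 × 0.052 = 0.00312
  M1: 0.44 × 0.08 = 0.0352
Total = 0.25492.
The ratio is 0.00312 / 0.1926 (the normalizer cancels) = 0.0162.

0.0162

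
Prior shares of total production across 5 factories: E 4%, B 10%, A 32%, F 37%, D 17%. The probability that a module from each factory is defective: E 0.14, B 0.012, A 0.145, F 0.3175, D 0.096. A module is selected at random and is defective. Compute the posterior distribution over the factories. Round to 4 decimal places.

E 0.0299, B 0.0064, A 0.2481, F 0.6282, D 0.0873

Prior × likelihood for each hypothesis:
  E: 0.04 × 0.14 = 0.0056
  B: 0.1 × 0.012 = 0.0012
  A: 0.32 × 0.145 = 0.0464
  F: 0.37 × 0.3175 = 0.117475
  D: 0.17 × 0.096 = 0.01632
Normalizing constant = 0.186995.
P(E | defective) = 0.0056/0.186995 ≈ 0.0299
P(B | defective) = 0.0012/0.186995 ≈ 0.0064
P(A | defective) = 0.0464/0.186995 ≈ 0.2481
P(F | defective) = 0.117475/0.186995 ≈ 0.6282
P(D | defective) = 0.01632/0.186995 ≈ 0.0873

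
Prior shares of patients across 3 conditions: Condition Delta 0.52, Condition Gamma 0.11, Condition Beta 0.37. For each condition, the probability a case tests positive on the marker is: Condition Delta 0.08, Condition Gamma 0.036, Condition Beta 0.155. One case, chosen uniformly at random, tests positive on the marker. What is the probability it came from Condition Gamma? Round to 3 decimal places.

0.038

Compute prior × likelihood for every hypothesis:
  Condition Delta: 0.52 × 0.08 = 0.0416
  Condition Gamma: 0.11 × 0.036 = 0.00396
  Condition Beta: 0.37 × 0.155 = 0.05735
Total = 0.10291.
P(Condition Gamma | evidence) = 0.00396 / 0.10291 ≈ 0.038.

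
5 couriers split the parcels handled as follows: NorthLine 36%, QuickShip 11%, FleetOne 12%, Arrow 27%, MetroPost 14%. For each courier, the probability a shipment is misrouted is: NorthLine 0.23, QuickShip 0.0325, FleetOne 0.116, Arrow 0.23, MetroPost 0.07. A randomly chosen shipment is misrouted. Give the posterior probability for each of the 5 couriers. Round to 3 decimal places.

NorthLine 0.481, QuickShip 0.021, FleetOne 0.081, Arrow 0.361, MetroPost 0.057

Prior × likelihood for each hypothesis:
  NorthLine: 0.36 × 0.23 = 0.0828
  QuickShip: 0.11 × 0.0325 = 0.003575
  FleetOne: 0.12 × 0.116 = 0.01392
  Arrow: 0.27 × 0.23 = 0.0621
  MetroPost: 0.14 × 0.07 = 0.0098
Normalizing constant = 0.172195.
P(NorthLine | misrouted) = 0.0828/0.172195 ≈ 0.481
P(QuickShip | misrouted) = 0.003575/0.172195 ≈ 0.021
P(FleetOne | misrouted) = 0.01392/0.172195 ≈ 0.081
P(Arrow | misrouted) = 0.0621/0.172195 ≈ 0.361
P(MetroPost | misrouted) = 0.0098/0.172195 ≈ 0.057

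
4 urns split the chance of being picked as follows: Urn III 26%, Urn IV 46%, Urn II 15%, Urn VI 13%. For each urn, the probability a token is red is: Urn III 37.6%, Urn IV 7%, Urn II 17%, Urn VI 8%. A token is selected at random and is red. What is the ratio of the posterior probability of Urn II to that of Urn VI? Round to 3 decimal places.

Compute prior × likelihood for every hypothesis:
  Urn III: 0.26 × 0.376 = 0.09776
  Urn IV: 0.46 × 0.07 = 0.0322
  Urn II: 0.15 × 0.17 = 0.0255
  Urn VI: 0.13 × 0.08 = 0.0104
Normalizing constant = 0.16586.
The ratio is 0.0255 / 0.0104 (the normalizer cancels) = 2.452.

2.452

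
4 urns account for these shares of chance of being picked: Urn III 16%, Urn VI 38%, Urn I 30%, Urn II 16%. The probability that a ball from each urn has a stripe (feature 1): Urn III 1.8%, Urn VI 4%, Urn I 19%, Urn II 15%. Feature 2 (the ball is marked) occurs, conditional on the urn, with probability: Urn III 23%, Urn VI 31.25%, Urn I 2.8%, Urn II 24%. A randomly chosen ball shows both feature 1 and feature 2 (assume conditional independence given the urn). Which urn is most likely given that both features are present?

Urn II

Compute prior × likelihood for every hypothesis:
  Urn III: 0.16 × 0.018 × 0.23 = 0.0006624
  Urn VI: 0.38 × 0.04 × 0.3125 = 0.00475
  Urn I: 0.3 × 0.19 × 0.028 = 0.001596
  Urn II: 0.16 × 0.15 × 0.24 = 0.00576
Total = 0.0127684.
Largest term belongs to Urn II, so Urn II is most probable.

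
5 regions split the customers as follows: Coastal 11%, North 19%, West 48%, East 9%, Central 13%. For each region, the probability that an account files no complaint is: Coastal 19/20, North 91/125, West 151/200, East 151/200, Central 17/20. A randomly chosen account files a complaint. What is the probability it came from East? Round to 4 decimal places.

0.1019

Taking complements, P(complaint | each) = Coastal 0.05, North 0.272, West 0.245, East 0.245, Central 0.15.
Compute prior × likelihood for every hypothesis:
  Coastal: 0.11 × 0.05 = 0.0055
  North: 0.19 × 0.272 = 0.05168
  West: 0.48 × 0.245 = 0.1176
  East: 0.09 × 0.245 = 0.02205
  Central: 0.13 × 0.15 = 0.0195
Normalizing constant = 0.21633.
P(East | evidence) = 0.02205 / 0.21633 ≈ 0.1019.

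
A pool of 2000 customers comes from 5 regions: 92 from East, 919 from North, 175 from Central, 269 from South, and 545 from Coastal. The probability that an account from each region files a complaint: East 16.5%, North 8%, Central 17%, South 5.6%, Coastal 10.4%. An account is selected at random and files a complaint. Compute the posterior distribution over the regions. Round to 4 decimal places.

By Bayes' rule, posterior ∝ prior × likelihood:
  East: 0.046 × 0.165 = 0.00759
  North: 0.4595 × 0.08 = 0.03676
  Central: 0.0875 × 0.17 = 0.014875
  South: 0.1345 × 0.056 = 0.007532
  Coastal: 0.2725 × 0.104 = 0.02834
Total = 0.095097.
P(East | complaint) = 0.00759/0.095097 ≈ 0.0798
P(North | complaint) = 0.03676/0.095097 ≈ 0.3866
P(Central | complaint) = 0.014875/0.095097 ≈ 0.1564
P(South | complaint) = 0.007532/0.095097 ≈ 0.0792
P(Coastal | complaint) = 0.02834/0.095097 ≈ 0.2980

East 0.0798, North 0.3866, Central 0.1564, South 0.0792, Coastal 0.2980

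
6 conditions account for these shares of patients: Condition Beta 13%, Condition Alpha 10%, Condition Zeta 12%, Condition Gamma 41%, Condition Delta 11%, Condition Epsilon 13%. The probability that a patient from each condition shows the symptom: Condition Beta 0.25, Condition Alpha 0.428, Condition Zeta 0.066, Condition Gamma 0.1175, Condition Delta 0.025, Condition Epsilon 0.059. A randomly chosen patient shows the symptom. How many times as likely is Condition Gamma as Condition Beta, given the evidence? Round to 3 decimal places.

Compute prior × likelihood for every hypothesis:
  Condition Beta: 0.13 × 0.25 = 0.0325
  Condition Alpha: 0.1 × 0.428 = 0.0428
  Condition Zeta: 0.12 × 0.066 = 0.00792
  Condition Gamma: 0.41 × 0.1175 = 0.048175
  Condition Delta: 0.11 × 0.025 = 0.00275
  Condition Epsilon: 0.13 × 0.059 = 0.00767
Total = 0.141815.
The ratio is 0.048175 / 0.0325 (the normalizer cancels) = 1.482.

1.482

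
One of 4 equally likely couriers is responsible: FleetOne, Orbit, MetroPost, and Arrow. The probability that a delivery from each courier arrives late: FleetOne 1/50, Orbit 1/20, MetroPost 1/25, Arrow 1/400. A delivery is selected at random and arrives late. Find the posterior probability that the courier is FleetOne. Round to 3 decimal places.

Since the prior is uniform, the posterior is proportional to the likelihood:
  FleetOne: 0.02
  Orbit: 0.05
  MetroPost: 0.04
  Arrow: 0.0025
Sum = 0.1125.
P(FleetOne | evidence) = 0.02 / 0.1125 ≈ 0.178.

0.178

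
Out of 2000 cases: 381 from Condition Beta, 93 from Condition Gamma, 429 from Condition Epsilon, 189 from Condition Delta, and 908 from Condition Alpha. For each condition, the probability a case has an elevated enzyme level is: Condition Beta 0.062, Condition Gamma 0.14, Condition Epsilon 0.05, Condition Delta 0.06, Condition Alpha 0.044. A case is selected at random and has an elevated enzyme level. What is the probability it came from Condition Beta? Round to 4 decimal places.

Compute prior × likelihood for every hypothesis:
  Condition Beta: 0.1905 × 0.062 = 0.011811
  Condition Gamma: 0.0465 × 0.14 = 0.00651
  Condition Epsilon: 0.2145 × 0.05 = 0.010725
  Condition Delta: 0.0945 × 0.06 = 0.00567
  Condition Alpha: 0.454 × 0.044 = 0.019976
Total = 0.054692.
P(Condition Beta | evidence) = 0.011811 / 0.054692 ≈ 0.2160.

0.2160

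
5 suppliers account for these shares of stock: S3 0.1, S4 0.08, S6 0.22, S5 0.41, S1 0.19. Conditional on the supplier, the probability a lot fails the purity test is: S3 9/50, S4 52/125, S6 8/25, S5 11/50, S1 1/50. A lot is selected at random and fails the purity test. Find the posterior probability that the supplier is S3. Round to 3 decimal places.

0.083

Prior × likelihood for each hypothesis:
  S3: 0.1 × 0.18 = 0.018
  S4: 0.08 × 0.416 = 0.03328
  S6: 0.22 × 0.32 = 0.0704
  S5: 0.41 × 0.22 = 0.0902
  S1: 0.19 × 0.02 = 0.0038
Normalizing constant = 0.21568.
P(S3 | evidence) = 0.018 / 0.21568 ≈ 0.083.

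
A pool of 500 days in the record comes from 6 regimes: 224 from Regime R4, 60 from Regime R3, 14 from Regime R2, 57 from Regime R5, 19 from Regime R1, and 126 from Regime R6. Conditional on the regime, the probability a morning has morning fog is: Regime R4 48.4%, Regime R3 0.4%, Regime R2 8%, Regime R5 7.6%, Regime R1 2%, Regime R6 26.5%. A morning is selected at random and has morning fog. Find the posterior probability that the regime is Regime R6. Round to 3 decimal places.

0.226

Compute prior × likelihood for every hypothesis:
  Regime R4: 0.448 × 0.484 = 0.216832
  Regime R3: 0.12 × 0.004 = 0.00048
  Regime R2: 0.028 × 0.08 = 0.00224
  Regime R5: 0.114 × 0.076 = 0.008664
  Regime R1: 0.038 × 0.02 = 0.00076
  Regime R6: 0.252 × 0.265 = 0.06678
Sum = 0.295756.
P(Regime R6 | evidence) = 0.06678 / 0.295756 ≈ 0.226.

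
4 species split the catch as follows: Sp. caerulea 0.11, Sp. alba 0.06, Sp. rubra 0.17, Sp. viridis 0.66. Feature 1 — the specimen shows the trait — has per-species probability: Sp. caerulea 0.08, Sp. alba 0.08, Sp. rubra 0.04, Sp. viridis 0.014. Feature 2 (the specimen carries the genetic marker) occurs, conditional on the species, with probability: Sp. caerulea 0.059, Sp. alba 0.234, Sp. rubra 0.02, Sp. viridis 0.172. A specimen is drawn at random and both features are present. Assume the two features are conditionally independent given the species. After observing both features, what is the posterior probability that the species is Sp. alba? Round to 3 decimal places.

By Bayes' rule, posterior ∝ prior × likelihood:
  Sp. caerulea: 0.11 × 0.08 × 0.059 = 0.0005192
  Sp. alba: 0.06 × 0.08 × 0.234 = 0.0011232
  Sp. rubra: 0.17 × 0.04 × 0.02 = 0.000136
  Sp. viridis: 0.66 × 0.014 × 0.172 = 0.00158928
Normalizing constant = 0.00336768.
P(Sp. alba | evidence) = 0.0011232 / 0.00336768 ≈ 0.334.

0.334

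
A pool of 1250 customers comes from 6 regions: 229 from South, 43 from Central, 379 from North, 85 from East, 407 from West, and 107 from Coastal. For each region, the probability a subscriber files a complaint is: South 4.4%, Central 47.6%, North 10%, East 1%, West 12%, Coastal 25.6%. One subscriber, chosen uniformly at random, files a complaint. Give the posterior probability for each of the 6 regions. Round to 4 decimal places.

South 0.0692, Central 0.1406, North 0.2604, East 0.0058, West 0.3356, Coastal 0.1882

Compute prior × likelihood for every hypothesis:
  South: 0.1832 × 0.044 = 0.0080608
  Central: 0.0344 × 0.476 = 0.0163744
  North: 0.3032 × 0.1 = 0.03032
  East: 0.068 × 0.01 = 0.00068
  West: 0.3256 × 0.12 = 0.039072
  Coastal: 0.0856 × 0.256 = 0.0219136
Sum = 0.1164208.
P(South | complaint) = 0.0080608/0.1164208 ≈ 0.0692
P(Central | complaint) = 0.0163744/0.1164208 ≈ 0.1406
P(North | complaint) = 0.03032/0.1164208 ≈ 0.2604
P(East | complaint) = 0.00068/0.1164208 ≈ 0.0058
P(West | complaint) = 0.039072/0.1164208 ≈ 0.3356
P(Coastal | complaint) = 0.0219136/0.1164208 ≈ 0.1882
(Check: 0.0692+0.1406+0.2604+0.0058+0.3356+0.1882 = 0.9998.)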